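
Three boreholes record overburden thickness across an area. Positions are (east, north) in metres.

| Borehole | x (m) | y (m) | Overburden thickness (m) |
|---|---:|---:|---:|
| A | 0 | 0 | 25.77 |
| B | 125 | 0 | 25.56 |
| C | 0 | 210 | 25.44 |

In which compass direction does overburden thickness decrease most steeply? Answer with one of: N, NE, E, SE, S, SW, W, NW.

∂d/∂x = (25.56 − 25.77) / (125 − 0) = -0.001680
∂d/∂y = (25.44 − 25.77) / (210 − 0) = -0.001571
Steepest decrease is along −∇f = (+0.001680 E, +0.001571 N) → northeast.

NE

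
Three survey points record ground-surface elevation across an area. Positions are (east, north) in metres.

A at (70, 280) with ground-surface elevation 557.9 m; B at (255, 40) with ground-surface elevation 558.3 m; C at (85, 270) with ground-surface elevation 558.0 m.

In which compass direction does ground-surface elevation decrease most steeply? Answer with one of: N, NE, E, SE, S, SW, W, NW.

SW

Differences from A: to B (Δx, Δy, Δh) = (185, -240, +0.4); to C = (15, -10, +0.1).
Solve a·Δx + b·Δy = Δz: det = 185·(-10) − 15·(-240) = 1750.
∂z/∂x = [(+0.4)·(-10) − (+0.1)·(-240)] / 1750 = +0.01143
∂z/∂y = [185·(+0.1) − 15·(+0.4)] / 1750 = +0.007143
Steepest decrease is along −∇f = (-0.01143 E, -0.007143 N) → southwest.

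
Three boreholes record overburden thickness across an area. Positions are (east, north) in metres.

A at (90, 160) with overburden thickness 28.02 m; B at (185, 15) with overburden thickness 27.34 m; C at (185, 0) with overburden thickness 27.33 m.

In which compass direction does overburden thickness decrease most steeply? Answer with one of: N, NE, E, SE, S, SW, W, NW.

Differences from A: to B (Δx, Δy, Δh) = (95, -145, -0.68); to C = (95, -160, -0.69).
Solve a·Δx + b·Δy = Δd: det = 95·(-160) − 95·(-145) = -1425.
∂d/∂x = [(-0.68)·(-160) − (-0.69)·(-145)] / -1425 = -0.006140
∂d/∂y = [95·(-0.69) − 95·(-0.68)] / -1425 = +0.0006667
Steepest decrease is along −∇f = (+0.006140 E, -0.0006667 N) → east.

E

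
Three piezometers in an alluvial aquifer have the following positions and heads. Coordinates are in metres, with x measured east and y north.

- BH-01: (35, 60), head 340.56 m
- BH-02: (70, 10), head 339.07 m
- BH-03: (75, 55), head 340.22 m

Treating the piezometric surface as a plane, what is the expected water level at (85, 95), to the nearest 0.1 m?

341.2 m

Differences from BH-01: to BH-02 (Δx, Δy, Δh) = (35, -50, -1.49); to BH-03 = (40, -5, -0.34).
Solve a·Δx + b·Δy = Δh: det = 35·(-5) − 40·(-50) = 1825.
∂h/∂x = [(-1.49)·(-5) − (-0.34)·(-50)] / 1825 = -0.005233
∂h/∂y = [35·(-0.34) − 40·(-1.49)] / 1825 = +0.02614
h(85, 95) = 340.56 + (-0.005233)·(50) + (+0.02614)·(35) = 340.56 -0.262 +0.915 = 341.213 m.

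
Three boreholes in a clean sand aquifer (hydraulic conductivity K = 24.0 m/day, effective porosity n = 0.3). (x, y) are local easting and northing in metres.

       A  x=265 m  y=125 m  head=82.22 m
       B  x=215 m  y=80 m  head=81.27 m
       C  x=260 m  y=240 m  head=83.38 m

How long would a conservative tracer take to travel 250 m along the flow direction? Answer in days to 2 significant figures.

Taking A as reference: B−A = (-50, -45, -0.95); C−A = (-5, 115, +1.16).
Determinant of the coordinate differences = (-50)·115 − (-5)·(-45) = -5975.
∂h/∂x = [(-0.95)·115 − (+1.16)·(-45)] / -5975 = +0.009548
∂h/∂y = [(-50)·(+1.16) − (-5)·(-0.95)] / -5975 = +0.01050
|∇h| = √(0.009548² + 0.01050²) = 0.01419
Seepage velocity v = K·i/n = 24.0 × 0.01419 / 0.3 = 1.135 m/day.
t = 250 / 1.135 = 220.3 days.

220 days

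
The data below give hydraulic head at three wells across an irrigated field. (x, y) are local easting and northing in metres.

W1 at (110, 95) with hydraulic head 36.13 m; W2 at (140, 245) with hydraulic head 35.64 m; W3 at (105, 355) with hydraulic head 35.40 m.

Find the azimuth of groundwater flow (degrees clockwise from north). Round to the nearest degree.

036°

Taking W1 as reference: W2−W1 = (30, 150, -0.49); W3−W1 = (-5, 260, -0.73).
Determinant of the coordinate differences = 30·260 − (-5)·150 = 8550.
∂h/∂x = [(-0.49)·260 − (-0.73)·150] / 8550 = -0.002094
∂h/∂y = [30·(-0.73) − (-5)·(-0.49)] / 8550 = -0.002848
Flow direction (−∇h) has components (+0.002094 E, +0.002848 N).
Azimuth = atan2(E, N) = atan2(+0.002094, +0.002848) = 36.3° ≈ 036°.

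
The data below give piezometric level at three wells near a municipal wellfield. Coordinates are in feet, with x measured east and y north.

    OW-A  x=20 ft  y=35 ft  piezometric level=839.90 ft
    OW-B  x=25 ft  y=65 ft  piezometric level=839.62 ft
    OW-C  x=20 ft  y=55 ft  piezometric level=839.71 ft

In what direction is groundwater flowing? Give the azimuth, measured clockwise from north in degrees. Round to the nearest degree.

354°

Taking OW-A as reference: OW-B−OW-A = (5, 30, -0.28); OW-C−OW-A = (0, 20, -0.19).
Determinant of the coordinate differences = 5·20 − 0·30 = 100.
∂h/∂x = [(-0.28)·20 − (-0.19)·30] / 100 = +0.0010000
∂h/∂y = [5·(-0.19) − 0·(-0.28)] / 100 = -0.009500
Flow direction (−∇h) has components (-0.0010000 E, +0.009500 N).
Azimuth = atan2(E, N) = atan2(-0.0010000, +0.009500) = 354.0° ≈ 354°.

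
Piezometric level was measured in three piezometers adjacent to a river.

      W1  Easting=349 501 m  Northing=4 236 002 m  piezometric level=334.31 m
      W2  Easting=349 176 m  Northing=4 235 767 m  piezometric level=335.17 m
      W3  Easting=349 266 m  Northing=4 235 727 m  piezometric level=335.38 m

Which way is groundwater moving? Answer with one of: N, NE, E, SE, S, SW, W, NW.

With h = a·x + b·y + c and W1 as origin, the differences give:
  (-325)·a + (-235)·b = +0.86
  (-235)·a + (-275)·b = +1.07
Eliminate b (×(-275) and ×(-235), subtract): 34150·a = 14.950 → a = ∂h/∂x = +0.0004378
Back-substitute: b = ∂h/∂y = -0.004265.
Flow = −∇h = (-0.0004378 east, +0.004265 north), which points north.

N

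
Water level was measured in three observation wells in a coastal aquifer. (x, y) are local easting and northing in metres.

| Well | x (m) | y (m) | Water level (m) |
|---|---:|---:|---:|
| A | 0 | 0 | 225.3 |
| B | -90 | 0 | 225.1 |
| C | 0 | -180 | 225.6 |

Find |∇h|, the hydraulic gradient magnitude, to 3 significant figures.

∂h/∂x = (225.1 − 225.3) / (-90 − 0) = +0.002222
∂h/∂y = (225.6 − 225.3) / (-180 − 0) = -0.001667
|∇h| = √(0.002222² + -0.001667²) = 0.002778

0.00278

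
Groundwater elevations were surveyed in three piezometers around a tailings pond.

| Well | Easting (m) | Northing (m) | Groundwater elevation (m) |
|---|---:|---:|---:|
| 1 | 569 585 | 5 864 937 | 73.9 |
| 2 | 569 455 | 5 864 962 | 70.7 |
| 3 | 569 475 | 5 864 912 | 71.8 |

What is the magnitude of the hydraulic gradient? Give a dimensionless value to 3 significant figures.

0.0257

Differences from 1: to 2 (Δx, Δy, Δh) = (-130, 25, -3.2); to 3 = (-110, -25, -2.1).
Solve a·Δx + b·Δy = Δh: det = (-130)·(-25) − (-110)·25 = 6000.
∂h/∂x = [(-3.2)·(-25) − (-2.1)·25] / 6000 = +0.02208
∂h/∂y = [(-130)·(-2.1) − (-110)·(-3.2)] / 6000 = -0.01317
|∇h| = √(0.02208² + -0.01317²) = 0.02571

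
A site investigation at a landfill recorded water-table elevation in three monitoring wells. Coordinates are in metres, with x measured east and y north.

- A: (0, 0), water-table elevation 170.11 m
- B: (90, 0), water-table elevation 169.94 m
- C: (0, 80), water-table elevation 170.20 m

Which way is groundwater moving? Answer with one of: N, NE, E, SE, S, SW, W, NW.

SE

∂h/∂x = (169.94 − 170.11) / (90 − 0) = -0.001889
∂h/∂y = (170.20 − 170.11) / (80 − 0) = +0.001125
Flow = −∇h = (+0.001889 east, -0.001125 north), which points southeast.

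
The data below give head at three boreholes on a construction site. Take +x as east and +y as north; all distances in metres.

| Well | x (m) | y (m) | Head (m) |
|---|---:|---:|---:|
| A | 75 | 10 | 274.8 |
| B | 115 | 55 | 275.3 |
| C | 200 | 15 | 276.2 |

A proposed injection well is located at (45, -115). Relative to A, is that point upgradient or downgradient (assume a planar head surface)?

downgradient

Taking A as reference: B−A = (40, 45, +0.5); C−A = (125, 5, +1.4).
Determinant of the coordinate differences = 40·5 − 125·45 = -5425.
∂h/∂x = [(+0.5)·5 − (+1.4)·45] / -5425 = +0.01115
∂h/∂y = [40·(+1.4) − 125·(+0.5)] / -5425 = +0.001198
Head at (45, -115) = 274.8 + (+0.01115)·(-30) + (+0.001198)·(-125) = 274.32 m.
That is lower than the 274.8 m at A, so the point is downgradient.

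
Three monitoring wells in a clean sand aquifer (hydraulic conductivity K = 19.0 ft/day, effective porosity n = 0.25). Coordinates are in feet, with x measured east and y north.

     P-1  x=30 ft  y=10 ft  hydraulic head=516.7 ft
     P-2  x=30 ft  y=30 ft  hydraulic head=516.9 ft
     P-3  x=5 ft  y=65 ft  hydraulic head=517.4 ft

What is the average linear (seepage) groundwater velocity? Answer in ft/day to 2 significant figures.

Taking P-1 as reference: P-2−P-1 = (0, 20, +0.2); P-3−P-1 = (-25, 55, +0.7).
Solve a·Δx + b·Δy = Δh: det = 0·55 − (-25)·20 = 500.
∂h/∂x = [(+0.2)·55 − (+0.7)·20] / 500 = -0.006000
∂h/∂y = [0·(+0.7) − (-25)·(+0.2)] / 500 = +0.010000
|∇h| = √(-0.006000² + 0.010000²) = 0.01166
Seepage velocity v = K·i/n = 19.0 × 0.01166 / 0.25 = 0.8862 ft/day.

0.89 ft/day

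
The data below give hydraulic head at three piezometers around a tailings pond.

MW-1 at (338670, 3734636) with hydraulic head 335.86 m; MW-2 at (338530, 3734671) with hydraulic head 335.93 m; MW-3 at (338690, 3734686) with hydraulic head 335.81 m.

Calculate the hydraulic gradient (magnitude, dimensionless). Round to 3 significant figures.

Differences from MW-1: to MW-2 (Δx, Δy, Δh) = (-140, 35, +0.07); to MW-3 = (20, 50, -0.05).
Determinant of the coordinate differences = (-140)·50 − 20·35 = -7700.
∂h/∂x = [(+0.07)·50 − (-0.05)·35] / -7700 = -0.0006818
∂h/∂y = [(-140)·(-0.05) − 20·(+0.07)] / -7700 = -0.0007273
|∇h| = √(-0.0006818² + -0.0007273²) = 0.0009969

0.000997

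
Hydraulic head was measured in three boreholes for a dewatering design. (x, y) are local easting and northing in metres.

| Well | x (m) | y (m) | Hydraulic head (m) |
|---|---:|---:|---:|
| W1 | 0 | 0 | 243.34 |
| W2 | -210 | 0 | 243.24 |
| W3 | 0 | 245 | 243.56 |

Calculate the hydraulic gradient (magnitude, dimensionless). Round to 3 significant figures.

0.00102

∂h/∂x = (243.24 − 243.34) / (-210 − 0) = +0.0004762
∂h/∂y = (243.56 − 243.34) / (245 − 0) = +0.0008980
|∇h| = √(0.0004762² + 0.0008980²) = 0.001016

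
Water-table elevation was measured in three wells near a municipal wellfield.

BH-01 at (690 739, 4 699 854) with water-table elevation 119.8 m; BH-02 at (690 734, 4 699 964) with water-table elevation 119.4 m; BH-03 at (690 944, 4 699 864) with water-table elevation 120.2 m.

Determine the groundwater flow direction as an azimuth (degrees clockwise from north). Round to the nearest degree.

329°

With h = a·x + b·y + c and BH-01 as origin, the differences give:
  (-5)·a + 110·b = -0.4
  205·a + 10·b = +0.4
Eliminate b (×10 and ×110, subtract): -22600·a = -48.00 → a = ∂h/∂x = +0.002124
Back-substitute: b = ∂h/∂y = -0.003540.
Flow direction (−∇h) has components (-0.002124 E, +0.003540 N).
Azimuth = atan2(E, N) = atan2(-0.002124, +0.003540) = 329.0° ≈ 329°.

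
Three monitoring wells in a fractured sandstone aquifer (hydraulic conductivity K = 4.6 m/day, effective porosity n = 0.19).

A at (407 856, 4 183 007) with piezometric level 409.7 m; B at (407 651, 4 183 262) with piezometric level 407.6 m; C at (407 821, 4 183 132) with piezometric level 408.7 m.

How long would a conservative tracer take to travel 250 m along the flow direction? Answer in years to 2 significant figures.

Taking A as reference: B−A = (-205, 255, -2.1); C−A = (-35, 125, -1.0).
Determinant of the coordinate differences = (-205)·125 − (-35)·255 = -16700.
∂h/∂x = [(-2.1)·125 − (-1.0)·255] / -16700 = +0.0004491
∂h/∂y = [(-205)·(-1.0) − (-35)·(-2.1)] / -16700 = -0.007874
|∇h| = √(0.0004491² + -0.007874²) = 0.007887
Seepage velocity v = K·i/n = 4.6 × 0.007887 / 0.19 = 0.1909 m/day.
t = 250 / 0.1909 = 1310 days = 3.59 years.

3.6 years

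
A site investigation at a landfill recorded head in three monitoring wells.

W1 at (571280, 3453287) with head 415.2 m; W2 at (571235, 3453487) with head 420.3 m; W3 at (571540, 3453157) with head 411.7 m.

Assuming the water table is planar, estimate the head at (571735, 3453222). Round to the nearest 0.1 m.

413.2 m

Differences from W1: to W2 (Δx, Δy, Δh) = (-45, 200, +5.1); to W3 = (260, -130, -3.5).
Solve a·Δx + b·Δy = Δh: det = (-45)·(-130) − 260·200 = -46150.
∂h/∂x = [(+5.1)·(-130) − (-3.5)·200] / -46150 = -0.0008017
∂h/∂y = [(-45)·(-3.5) − 260·(+5.1)] / -46150 = +0.02532
h(571735, 3453222) = 415.2 + (-0.0008017)·(455) + (+0.02532)·(-65) = 415.2 -0.365 -1.646 = 413.189 m.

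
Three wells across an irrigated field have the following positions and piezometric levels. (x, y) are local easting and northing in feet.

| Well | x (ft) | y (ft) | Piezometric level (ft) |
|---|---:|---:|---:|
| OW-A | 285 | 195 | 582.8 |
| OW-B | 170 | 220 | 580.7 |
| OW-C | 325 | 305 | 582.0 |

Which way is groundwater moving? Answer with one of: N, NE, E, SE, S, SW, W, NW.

NW

With h = a·x + b·y + c and OW-A as origin, the differences give:
  (-115)·a + 25·b = -2.1
  40·a + 110·b = -0.8
Eliminate b (×110 and ×25, subtract): -13650·a = -211.00 → a = ∂h/∂x = +0.01546
Back-substitute: b = ∂h/∂y = -0.01289.
Flow = −∇h = (-0.01546 east, +0.01289 north), which points northwest.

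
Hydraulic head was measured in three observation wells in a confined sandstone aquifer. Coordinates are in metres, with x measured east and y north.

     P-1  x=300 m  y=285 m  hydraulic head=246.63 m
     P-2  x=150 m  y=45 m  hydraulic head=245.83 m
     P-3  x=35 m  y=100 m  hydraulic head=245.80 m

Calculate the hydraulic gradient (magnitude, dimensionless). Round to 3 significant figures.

With h = a·x + b·y + c and P-1 as origin, the differences give:
  (-150)·a + (-240)·b = -0.80
  (-265)·a + (-185)·b = -0.83
Eliminate b (×(-185) and ×(-240), subtract): -35850·a = -51.200 → a = ∂h/∂x = +0.001428
Back-substitute: b = ∂h/∂y = +0.002441.
|∇h| = √(0.001428² + 0.002441²) = 0.002828

0.00283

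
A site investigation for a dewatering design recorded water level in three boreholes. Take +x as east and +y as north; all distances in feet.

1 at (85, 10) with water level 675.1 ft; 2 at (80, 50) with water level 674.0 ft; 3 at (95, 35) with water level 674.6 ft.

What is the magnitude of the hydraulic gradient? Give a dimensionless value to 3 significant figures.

0.0294

Taking 1 as reference: 2−1 = (-5, 40, -1.1); 3−1 = (10, 25, -0.5).
Solve a·Δx + b·Δy = Δh: det = (-5)·25 − 10·40 = -525.
∂h/∂x = [(-1.1)·25 − (-0.5)·40] / -525 = +0.01429
∂h/∂y = [(-5)·(-0.5) − 10·(-1.1)] / -525 = -0.02571
|∇h| = √(0.01429² + -0.02571²) = 0.02941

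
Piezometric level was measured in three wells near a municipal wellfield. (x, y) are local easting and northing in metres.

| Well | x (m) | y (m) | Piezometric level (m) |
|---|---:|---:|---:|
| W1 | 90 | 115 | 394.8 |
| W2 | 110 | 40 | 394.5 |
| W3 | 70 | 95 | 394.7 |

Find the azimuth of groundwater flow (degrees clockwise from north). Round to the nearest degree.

191°

With h = a·x + b·y + c and W1 as origin, the differences give:
  20·a + (-75)·b = -0.3
  (-20)·a + (-20)·b = -0.1
Eliminate b (×(-20) and ×(-75), subtract): -1900·a = -1.50 → a = ∂h/∂x = +0.0007895
Back-substitute: b = ∂h/∂y = +0.004211.
Flow direction (−∇h) has components (-0.0007895 E, -0.004211 N).
Azimuth = atan2(E, N) = atan2(-0.0007895, -0.004211) = 190.6° ≈ 191°.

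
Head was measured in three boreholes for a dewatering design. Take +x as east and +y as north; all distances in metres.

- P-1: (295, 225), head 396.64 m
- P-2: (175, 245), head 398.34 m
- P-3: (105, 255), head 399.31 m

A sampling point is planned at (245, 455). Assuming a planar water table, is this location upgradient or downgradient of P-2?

upgradient

Taking P-1 as reference: P-2−P-1 = (-120, 20, +1.70); P-3−P-1 = (-190, 30, +2.67).
Solve a·Δx + b·Δy = Δh: det = (-120)·30 − (-190)·20 = 200.
∂h/∂x = [(+1.70)·30 − (+2.67)·20] / 200 = -0.01200
∂h/∂y = [(-120)·(+2.67) − (-190)·(+1.70)] / 200 = +0.01300
Head at (245, 455) = 396.64 + (-0.01200)·(-50) + (+0.01300)·(230) = 400.23 m.
That is higher than the 398.34 m at P-2, so the point is upgradient.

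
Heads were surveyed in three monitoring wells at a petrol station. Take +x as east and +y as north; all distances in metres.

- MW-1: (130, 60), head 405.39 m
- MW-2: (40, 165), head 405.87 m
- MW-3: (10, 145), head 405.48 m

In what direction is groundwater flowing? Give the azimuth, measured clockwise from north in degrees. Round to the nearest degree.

212°

Taking MW-1 as reference: MW-2−MW-1 = (-90, 105, +0.48); MW-3−MW-1 = (-120, 85, +0.09).
Determinant of the coordinate differences = (-90)·85 − (-120)·105 = 4950.
∂h/∂x = [(+0.48)·85 − (+0.09)·105] / 4950 = +0.006333
∂h/∂y = [(-90)·(+0.09) − (-120)·(+0.48)] / 4950 = +0.010000
Flow direction (−∇h) has components (-0.006333 E, -0.010000 N).
Azimuth = atan2(E, N) = atan2(-0.006333, -0.010000) = 212.3° ≈ 212°.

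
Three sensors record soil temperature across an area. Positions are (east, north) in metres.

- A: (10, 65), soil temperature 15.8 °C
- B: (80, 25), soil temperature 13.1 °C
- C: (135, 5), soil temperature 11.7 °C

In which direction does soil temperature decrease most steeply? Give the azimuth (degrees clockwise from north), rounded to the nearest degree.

178°

Differences from A: to B (Δx, Δy, Δh) = (70, -40, -2.7); to C = (125, -60, -4.1).
Determinant of the coordinate differences = 70·(-60) − 125·(-40) = 800.
∂T/∂x = [(-2.7)·(-60) − (-4.1)·(-40)] / 800 = -0.002500
∂T/∂y = [70·(-4.1) − 125·(-2.7)] / 800 = +0.06313
Steepest decrease is along −∇f: components (+0.002500 E, -0.06313 N).
Azimuth = atan2(+0.002500, -0.06313) = 177.7° ≈ 178°.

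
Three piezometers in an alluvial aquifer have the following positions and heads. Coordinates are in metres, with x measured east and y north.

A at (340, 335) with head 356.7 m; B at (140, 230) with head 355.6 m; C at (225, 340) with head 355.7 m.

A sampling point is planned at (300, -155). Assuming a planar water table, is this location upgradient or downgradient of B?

upgradient

Three-point gradient (reference A): Δ to B = (-200, -105, -1.1), Δ to C = (-115, 5, -1.0).
∂h/∂x = +0.008451, ∂h/∂y = -0.005621 (det = -13075).
Head at (300, -155) = 356.7 + (+0.008451)·(-40) + (-0.005621)·(-490) = 359.12 m.
That is higher than the 355.6 m at B, so the point is upgradient.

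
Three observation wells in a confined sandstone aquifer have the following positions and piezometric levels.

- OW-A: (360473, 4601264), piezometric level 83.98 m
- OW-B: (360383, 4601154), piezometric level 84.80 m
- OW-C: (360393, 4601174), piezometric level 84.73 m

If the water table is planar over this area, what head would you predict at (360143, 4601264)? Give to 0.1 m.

88.1 m

Differences from OW-A: to OW-B (Δx, Δy, Δh) = (-90, -110, +0.82); to OW-C = (-80, -90, +0.75).
Determinant of the coordinate differences = (-90)·(-90) − (-80)·(-110) = -700.
∂h/∂x = [(+0.82)·(-90) − (+0.75)·(-110)] / -700 = -0.01243
∂h/∂y = [(-90)·(+0.75) − (-80)·(+0.82)] / -700 = +0.002714
h(360143, 4601264) = 83.98 + (-0.01243)·(-330) + (+0.002714)·(0) = 83.98 +4.101 +0.000 = 88.081 m.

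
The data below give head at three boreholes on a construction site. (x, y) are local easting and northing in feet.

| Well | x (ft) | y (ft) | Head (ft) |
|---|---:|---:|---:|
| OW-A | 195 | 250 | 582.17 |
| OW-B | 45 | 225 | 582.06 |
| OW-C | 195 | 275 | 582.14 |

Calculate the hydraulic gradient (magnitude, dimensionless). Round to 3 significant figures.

0.00152

Differences from OW-A: to OW-B (Δx, Δy, Δh) = (-150, -25, -0.11); to OW-C = (0, 25, -0.03).
Solve a·Δx + b·Δy = Δh: det = (-150)·25 − 0·(-25) = -3750.
∂h/∂x = [(-0.11)·25 − (-0.03)·(-25)] / -3750 = +0.0009333
∂h/∂y = [(-150)·(-0.03) − 0·(-0.11)] / -3750 = -0.001200
|∇h| = √(0.0009333² + -0.001200²) = 0.00152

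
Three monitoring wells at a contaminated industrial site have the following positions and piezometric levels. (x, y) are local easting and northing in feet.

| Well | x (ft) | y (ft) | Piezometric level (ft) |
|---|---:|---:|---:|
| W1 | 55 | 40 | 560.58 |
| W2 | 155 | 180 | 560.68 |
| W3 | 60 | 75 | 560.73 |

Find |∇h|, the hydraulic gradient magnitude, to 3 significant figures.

0.00812

Taking W1 as reference: W2−W1 = (100, 140, +0.10); W3−W1 = (5, 35, +0.15).
Solve a·Δx + b·Δy = Δh: det = 100·35 − 5·140 = 2800.
∂h/∂x = [(+0.10)·35 − (+0.15)·140] / 2800 = -0.006250
∂h/∂y = [100·(+0.15) − 5·(+0.10)] / 2800 = +0.005179
|∇h| = √(-0.006250² + 0.005179²) = 0.008117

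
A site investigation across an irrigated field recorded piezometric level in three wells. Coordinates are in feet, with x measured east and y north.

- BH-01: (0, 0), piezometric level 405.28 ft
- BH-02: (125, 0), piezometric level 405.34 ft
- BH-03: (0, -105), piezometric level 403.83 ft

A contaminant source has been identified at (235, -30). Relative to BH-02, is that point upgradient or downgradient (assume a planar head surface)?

∂h/∂x = (405.34 − 405.28) / (125 − 0) = +0.0004800
∂h/∂y = (403.83 − 405.28) / (-105 − 0) = +0.01381
Head at (235, -30) = 405.28 + (+0.0004800)·(235) + (+0.01381)·(-30) = 404.98 ft.
That is lower than the 405.34 ft at BH-02, so the point is downgradient.

downgradient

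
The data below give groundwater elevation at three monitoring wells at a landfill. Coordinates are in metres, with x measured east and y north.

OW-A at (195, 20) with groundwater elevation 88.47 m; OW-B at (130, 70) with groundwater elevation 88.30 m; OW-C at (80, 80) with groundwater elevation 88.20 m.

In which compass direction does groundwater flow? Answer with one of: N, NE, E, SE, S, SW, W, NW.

NW

Taking OW-A as reference: OW-B−OW-A = (-65, 50, -0.17); OW-C−OW-A = (-115, 60, -0.27).
Determinant of the coordinate differences = (-65)·60 − (-115)·50 = 1850.
∂h/∂x = [(-0.17)·60 − (-0.27)·50] / 1850 = +0.001784
∂h/∂y = [(-65)·(-0.27) − (-115)·(-0.17)] / 1850 = -0.001081
Flow = −∇h = (-0.001784 east, +0.001081 north), which points northwest.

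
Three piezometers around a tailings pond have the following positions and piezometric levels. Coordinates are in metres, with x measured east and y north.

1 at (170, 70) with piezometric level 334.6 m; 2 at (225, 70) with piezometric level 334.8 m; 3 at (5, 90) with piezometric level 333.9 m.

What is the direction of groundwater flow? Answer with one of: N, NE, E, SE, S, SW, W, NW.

NW

Differences from 1: to 2 (Δx, Δy, Δh) = (55, 0, +0.2); to 3 = (-165, 20, -0.7).
Determinant of the coordinate differences = 55·20 − (-165)·0 = 1100.
∂h/∂x = [(+0.2)·20 − (-0.7)·0] / 1100 = +0.003636
∂h/∂y = [55·(-0.7) − (-165)·(+0.2)] / 1100 = -0.005000
Flow = −∇h = (-0.003636 east, +0.005000 north), which points northwest.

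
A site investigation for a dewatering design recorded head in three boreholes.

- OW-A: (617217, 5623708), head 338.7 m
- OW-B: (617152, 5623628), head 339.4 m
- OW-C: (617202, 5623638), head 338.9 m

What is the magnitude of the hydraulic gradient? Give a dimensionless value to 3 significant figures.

With h = a·x + b·y + c and OW-A as origin, the differences give:
  (-65)·a + (-80)·b = +0.7
  (-15)·a + (-70)·b = +0.2
Eliminate b (×(-70) and ×(-80), subtract): 3350·a = -33.00 → a = ∂h/∂x = -0.009851
Back-substitute: b = ∂h/∂y = -0.0007463.
|∇h| = √(-0.009851² + -0.0007463²) = 0.009879

0.00988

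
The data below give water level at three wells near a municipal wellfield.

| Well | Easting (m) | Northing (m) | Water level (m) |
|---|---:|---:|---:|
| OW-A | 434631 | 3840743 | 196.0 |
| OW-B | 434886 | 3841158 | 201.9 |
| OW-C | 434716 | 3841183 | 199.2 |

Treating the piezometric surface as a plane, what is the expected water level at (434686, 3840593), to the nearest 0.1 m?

With h = a·x + b·y + c and OW-A as origin, the differences give:
  255·a + 415·b = +5.9
  85·a + 440·b = +3.2
Eliminate b (×440 and ×415, subtract): 76925·a = 1268.00 → a = ∂h/∂x = +0.01648
Back-substitute: b = ∂h/∂y = +0.004088.
h(434686, 3840593) = 196.0 + (+0.01648)·(55) + (+0.004088)·(-150) = 196.0 +0.907 -0.613 = 196.293 m.

196.3 m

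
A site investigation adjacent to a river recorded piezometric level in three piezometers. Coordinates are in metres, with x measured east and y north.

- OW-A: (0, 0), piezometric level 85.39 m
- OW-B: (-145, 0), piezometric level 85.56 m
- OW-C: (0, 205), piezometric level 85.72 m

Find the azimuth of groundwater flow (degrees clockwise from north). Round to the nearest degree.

∂h/∂x = (85.56 − 85.39) / (-145 − 0) = -0.001172
∂h/∂y = (85.72 − 85.39) / (205 − 0) = +0.001610
Flow direction (−∇h) has components (+0.001172 E, -0.001610 N).
Azimuth = atan2(E, N) = atan2(+0.001172, -0.001610) = 143.9° ≈ 144°.

144°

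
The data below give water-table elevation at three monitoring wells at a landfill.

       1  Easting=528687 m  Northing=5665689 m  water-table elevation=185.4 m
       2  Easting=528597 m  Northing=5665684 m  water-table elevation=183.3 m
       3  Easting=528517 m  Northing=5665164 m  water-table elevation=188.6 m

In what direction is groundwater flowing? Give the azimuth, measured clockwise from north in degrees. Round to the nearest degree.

Three-point gradient (reference 1): Δ to 2 = (-90, -5, -2.1), Δ to 3 = (-170, -525, +3.2).
∂h/∂x = +0.02411, ∂h/∂y = -0.01390 (det = 46400).
Flow direction (−∇h) has components (-0.02411 E, +0.01390 N).
Azimuth = atan2(E, N) = atan2(-0.02411, +0.01390) = 300.0° ≈ 300°.

300°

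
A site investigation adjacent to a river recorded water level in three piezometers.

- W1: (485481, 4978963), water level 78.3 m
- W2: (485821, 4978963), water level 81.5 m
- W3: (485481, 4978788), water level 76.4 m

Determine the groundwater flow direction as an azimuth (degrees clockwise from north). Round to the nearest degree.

221°

∂h/∂x = (81.5 − 78.3) / (485821 − 485481) = +0.009412
∂h/∂y = (76.4 − 78.3) / (4978788 − 4978963) = +0.01086
Flow direction (−∇h) has components (-0.009412 E, -0.01086 N).
Azimuth = atan2(E, N) = atan2(-0.009412, -0.01086) = 220.9° ≈ 221°.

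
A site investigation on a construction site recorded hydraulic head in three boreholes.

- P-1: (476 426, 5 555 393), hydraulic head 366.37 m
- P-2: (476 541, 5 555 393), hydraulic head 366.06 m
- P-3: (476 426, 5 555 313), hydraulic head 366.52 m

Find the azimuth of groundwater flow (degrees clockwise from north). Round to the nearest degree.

055°

∂h/∂x = (366.06 − 366.37) / (476541 − 476426) = -0.002696
∂h/∂y = (366.52 − 366.37) / (5555313 − 5555393) = -0.001875
Flow direction (−∇h) has components (+0.002696 E, +0.001875 N).
Azimuth = atan2(E, N) = atan2(+0.002696, +0.001875) = 55.2° ≈ 055°.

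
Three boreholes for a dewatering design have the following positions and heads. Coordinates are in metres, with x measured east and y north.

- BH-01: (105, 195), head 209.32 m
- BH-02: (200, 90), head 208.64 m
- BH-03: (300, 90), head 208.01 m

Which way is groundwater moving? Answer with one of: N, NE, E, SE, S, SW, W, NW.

E

Differences from BH-01: to BH-02 (Δx, Δy, Δh) = (95, -105, -0.68); to BH-03 = (195, -105, -1.31).
Solve a·Δx + b·Δy = Δh: det = 95·(-105) − 195·(-105) = 10500.
∂h/∂x = [(-0.68)·(-105) − (-1.31)·(-105)] / 10500 = -0.006300
∂h/∂y = [95·(-1.31) − 195·(-0.68)] / 10500 = +0.0007762
Flow = −∇h = (+0.006300 east, -0.0007762 north), which points east.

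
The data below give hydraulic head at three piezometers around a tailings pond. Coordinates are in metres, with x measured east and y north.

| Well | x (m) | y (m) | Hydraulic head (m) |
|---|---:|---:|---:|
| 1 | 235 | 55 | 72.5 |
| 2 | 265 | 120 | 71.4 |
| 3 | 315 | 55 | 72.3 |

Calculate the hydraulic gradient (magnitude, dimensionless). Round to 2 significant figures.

Differences from 1: to 2 (Δx, Δy, Δh) = (30, 65, -1.1); to 3 = (80, 0, -0.2).
Solve a·Δx + b·Δy = Δh: det = 30·0 − 80·65 = -5200.
∂h/∂x = [(-1.1)·0 − (-0.2)·65] / -5200 = -0.002500
∂h/∂y = [30·(-0.2) − 80·(-1.1)] / -5200 = -0.01577
|∇h| = √(-0.002500² + -0.01577²) = 0.01597

0.016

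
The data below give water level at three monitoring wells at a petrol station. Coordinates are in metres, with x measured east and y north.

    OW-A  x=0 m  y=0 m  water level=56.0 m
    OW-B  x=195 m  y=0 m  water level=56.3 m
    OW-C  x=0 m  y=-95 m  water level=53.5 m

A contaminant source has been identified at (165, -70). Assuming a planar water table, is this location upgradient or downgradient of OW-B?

∂h/∂x = (56.3 − 56.0) / (195 − 0) = +0.001538
∂h/∂y = (53.5 − 56.0) / (-95 − 0) = +0.02632
Head at (165, -70) = 56.0 + (+0.001538)·(165) + (+0.02632)·(-70) = 54.41 m.
That is lower than the 56.3 m at OW-B, so the point is downgradient.

downgradient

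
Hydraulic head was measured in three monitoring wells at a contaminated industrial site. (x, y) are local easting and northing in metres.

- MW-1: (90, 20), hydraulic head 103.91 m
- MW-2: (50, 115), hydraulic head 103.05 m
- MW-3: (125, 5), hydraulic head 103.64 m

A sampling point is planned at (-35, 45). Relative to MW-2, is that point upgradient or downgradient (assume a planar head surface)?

With h = a·x + b·y + c and MW-1 as origin, the differences give:
  (-40)·a + 95·b = -0.86
  35·a + (-15)·b = -0.27
Eliminate b (×(-15) and ×95, subtract): -2725·a = 38.550 → a = ∂h/∂x = -0.01415
Back-substitute: b = ∂h/∂y = -0.01501.
Head at (-35, 45) = 103.91 + (-0.01415)·(-125) + (-0.01501)·(25) = 105.30 m.
That is higher than the 103.05 m at MW-2, so the point is upgradient.

upgradient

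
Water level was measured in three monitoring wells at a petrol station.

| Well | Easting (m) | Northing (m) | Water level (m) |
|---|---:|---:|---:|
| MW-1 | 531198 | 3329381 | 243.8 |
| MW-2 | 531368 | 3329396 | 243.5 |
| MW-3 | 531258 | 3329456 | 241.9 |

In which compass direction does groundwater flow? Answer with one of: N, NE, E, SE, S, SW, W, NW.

With h = a·x + b·y + c and MW-1 as origin, the differences give:
  170·a + 15·b = -0.3
  60·a + 75·b = -1.9
Eliminate b (×75 and ×15, subtract): 11850·a = 6.00 → a = ∂h/∂x = +0.0005063
Back-substitute: b = ∂h/∂y = -0.02574.
Flow = −∇h = (-0.0005063 east, +0.02574 north), which points north.

N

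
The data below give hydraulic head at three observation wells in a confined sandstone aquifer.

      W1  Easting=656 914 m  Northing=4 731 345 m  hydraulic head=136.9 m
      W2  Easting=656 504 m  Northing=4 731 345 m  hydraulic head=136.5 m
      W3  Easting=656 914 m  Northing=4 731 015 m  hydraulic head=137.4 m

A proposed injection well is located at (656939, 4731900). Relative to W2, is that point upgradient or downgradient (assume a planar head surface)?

downgradient

∂h/∂x = (136.5 − 136.9) / (656504 − 656914) = +0.0009756
∂h/∂y = (137.4 − 136.9) / (4731015 − 4731345) = -0.001515
Head at (656939, 4731900) = 136.9 + (+0.0009756)·(25) + (-0.001515)·(555) = 136.08 m.
That is lower than the 136.5 m at W2, so the point is downgradient.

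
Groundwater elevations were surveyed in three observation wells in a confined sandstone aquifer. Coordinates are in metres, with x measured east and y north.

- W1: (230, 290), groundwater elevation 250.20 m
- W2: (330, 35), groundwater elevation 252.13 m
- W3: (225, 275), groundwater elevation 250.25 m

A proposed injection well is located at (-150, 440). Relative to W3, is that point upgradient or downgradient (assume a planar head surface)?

Differences from W1: to W2 (Δx, Δy, Δh) = (100, -255, +1.93); to W3 = (-5, -15, +0.05).
Determinant of the coordinate differences = 100·(-15) − (-5)·(-255) = -2775.
∂h/∂x = [(+1.93)·(-15) − (+0.05)·(-255)] / -2775 = +0.005838
∂h/∂y = [100·(+0.05) − (-5)·(+1.93)] / -2775 = -0.005279
Head at (-150, 440) = 250.20 + (+0.005838)·(-380) + (-0.005279)·(150) = 247.19 m.
That is lower than the 250.25 m at W3, so the point is downgradient.

downgradient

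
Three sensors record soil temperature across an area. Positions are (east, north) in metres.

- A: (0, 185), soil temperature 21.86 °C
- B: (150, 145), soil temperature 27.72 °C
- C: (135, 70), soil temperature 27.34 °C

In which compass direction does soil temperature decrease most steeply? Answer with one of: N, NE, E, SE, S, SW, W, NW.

W

Taking A as reference: B−A = (150, -40, +5.86); C−A = (135, -115, +5.48).
Determinant of the coordinate differences = 150·(-115) − 135·(-40) = -11850.
∂T/∂x = [(+5.86)·(-115) − (+5.48)·(-40)] / -11850 = +0.03837
∂T/∂y = [150·(+5.48) − 135·(+5.86)] / -11850 = -0.002608
Steepest decrease is along −∇f = (-0.03837 E, +0.002608 N) → west.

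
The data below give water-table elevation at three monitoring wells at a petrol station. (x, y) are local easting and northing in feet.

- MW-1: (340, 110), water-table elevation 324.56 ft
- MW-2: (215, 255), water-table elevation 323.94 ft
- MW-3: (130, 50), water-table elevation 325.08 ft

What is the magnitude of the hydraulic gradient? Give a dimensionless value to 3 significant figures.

Differences from MW-1: to MW-2 (Δx, Δy, Δh) = (-125, 145, -0.62); to MW-3 = (-210, -60, +0.52).
Determinant of the coordinate differences = (-125)·(-60) − (-210)·145 = 37950.
∂h/∂x = [(-0.62)·(-60) − (+0.52)·145] / 37950 = -0.001007
∂h/∂y = [(-125)·(+0.52) − (-210)·(-0.62)] / 37950 = -0.005144
|∇h| = √(-0.001007² + -0.005144²) = 0.005242

0.00524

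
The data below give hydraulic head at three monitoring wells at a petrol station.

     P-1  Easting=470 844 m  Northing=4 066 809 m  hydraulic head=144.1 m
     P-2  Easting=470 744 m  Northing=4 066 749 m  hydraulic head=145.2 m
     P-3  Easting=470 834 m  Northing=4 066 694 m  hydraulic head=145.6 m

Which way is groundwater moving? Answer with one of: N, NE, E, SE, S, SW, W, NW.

With h = a·x + b·y + c and P-1 as origin, the differences give:
  (-100)·a + (-60)·b = +1.1
  (-10)·a + (-115)·b = +1.5
Eliminate b (×(-115) and ×(-60), subtract): 10900·a = -36.50 → a = ∂h/∂x = -0.003349
Back-substitute: b = ∂h/∂y = -0.01275.
Flow = −∇h = (+0.003349 east, +0.01275 north), which points north.

N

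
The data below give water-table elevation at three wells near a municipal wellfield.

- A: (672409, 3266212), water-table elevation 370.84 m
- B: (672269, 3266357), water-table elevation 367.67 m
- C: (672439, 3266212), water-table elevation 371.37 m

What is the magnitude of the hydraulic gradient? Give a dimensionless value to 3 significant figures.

0.0183

Three-point gradient (reference A): Δ to B = (-140, 145, -3.17), Δ to C = (30, 0, +0.53).
∂h/∂x = +0.01767, ∂h/∂y = -0.004805 (det = -4350).
|∇h| = √(0.01767² + -0.004805²) = 0.01831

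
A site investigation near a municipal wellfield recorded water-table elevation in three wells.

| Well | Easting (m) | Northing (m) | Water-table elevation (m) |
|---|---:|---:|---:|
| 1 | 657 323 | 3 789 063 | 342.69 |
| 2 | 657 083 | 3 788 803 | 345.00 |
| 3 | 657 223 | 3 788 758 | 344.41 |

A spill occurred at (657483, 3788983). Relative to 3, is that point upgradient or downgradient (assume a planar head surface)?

With h = a·x + b·y + c and 1 as origin, the differences give:
  (-240)·a + (-260)·b = +2.31
  (-100)·a + (-305)·b = +1.72
Eliminate b (×(-305) and ×(-260), subtract): 47200·a = -257.350 → a = ∂h/∂x = -0.005452
Back-substitute: b = ∂h/∂y = -0.003852.
Head at (657483, 3788983) = 342.69 + (-0.005452)·(160) + (-0.003852)·(-80) = 342.13 m.
That is lower than the 344.41 m at 3, so the point is downgradient.

downgradient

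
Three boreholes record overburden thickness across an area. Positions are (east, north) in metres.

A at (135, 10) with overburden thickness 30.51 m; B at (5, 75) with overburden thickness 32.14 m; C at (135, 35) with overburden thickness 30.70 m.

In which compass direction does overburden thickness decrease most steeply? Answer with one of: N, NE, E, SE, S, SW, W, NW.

With d = a·x + b·y + c and A as origin, the differences give:
  (-130)·a + 65·b = +1.63
  0·a + 25·b = +0.19
Eliminate b (×25 and ×65, subtract): -3250·a = 28.400 → a = ∂d/∂x = -0.008738
Back-substitute: b = ∂d/∂y = +0.007600.
Steepest decrease is along −∇f = (+0.008738 E, -0.007600 N) → southeast.

SE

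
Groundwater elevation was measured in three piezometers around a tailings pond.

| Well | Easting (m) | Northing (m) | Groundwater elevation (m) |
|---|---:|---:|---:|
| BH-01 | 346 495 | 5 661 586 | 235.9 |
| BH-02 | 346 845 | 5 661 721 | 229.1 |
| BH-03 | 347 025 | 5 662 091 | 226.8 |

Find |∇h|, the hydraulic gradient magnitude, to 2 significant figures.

0.021

Differences from BH-01: to BH-02 (Δx, Δy, Δh) = (350, 135, -6.8); to BH-03 = (530, 505, -9.1).
Solve a·Δx + b·Δy = Δh: det = 350·505 − 530·135 = 105200.
∂h/∂x = [(-6.8)·505 − (-9.1)·135] / 105200 = -0.02096
∂h/∂y = [350·(-9.1) − 530·(-6.8)] / 105200 = +0.003983
|∇h| = √(-0.02096² + 0.003983²) = 0.02134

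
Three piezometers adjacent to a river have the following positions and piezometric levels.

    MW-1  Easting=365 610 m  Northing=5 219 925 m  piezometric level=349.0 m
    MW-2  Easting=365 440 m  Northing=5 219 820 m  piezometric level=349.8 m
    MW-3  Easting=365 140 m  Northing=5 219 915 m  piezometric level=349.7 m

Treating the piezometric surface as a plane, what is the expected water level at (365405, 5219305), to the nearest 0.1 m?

Three-point gradient (reference MW-1): Δ to MW-2 = (-170, -105, +0.8), Δ to MW-3 = (-470, -10, +0.7).
∂h/∂x = -0.001375, ∂h/∂y = -0.005393 (det = -47650).
h(365405, 5219305) = 349.0 + (-0.001375)·(-205) + (-0.005393)·(-620) = 349.0 +0.282 +3.344 = 352.626 m.

352.6 m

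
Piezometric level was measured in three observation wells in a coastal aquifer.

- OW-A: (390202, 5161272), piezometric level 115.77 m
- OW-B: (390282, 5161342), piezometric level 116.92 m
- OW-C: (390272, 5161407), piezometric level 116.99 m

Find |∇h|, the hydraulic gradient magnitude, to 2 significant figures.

0.012

With h = a·x + b·y + c and OW-A as origin, the differences give:
  80·a + 70·b = +1.15
  70·a + 135·b = +1.22
Eliminate b (×135 and ×70, subtract): 5900·a = 69.850 → a = ∂h/∂x = +0.01184
Back-substitute: b = ∂h/∂y = +0.002898.
|∇h| = √(0.01184² + 0.002898²) = 0.01219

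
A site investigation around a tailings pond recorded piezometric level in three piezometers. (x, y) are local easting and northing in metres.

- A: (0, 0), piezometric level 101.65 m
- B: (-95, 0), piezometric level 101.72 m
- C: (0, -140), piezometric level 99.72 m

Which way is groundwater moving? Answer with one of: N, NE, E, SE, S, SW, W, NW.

∂h/∂x = (101.72 − 101.65) / (-95 − 0) = -0.0007368
∂h/∂y = (99.72 − 101.65) / (-140 − 0) = +0.01379
Flow = −∇h = (+0.0007368 east, -0.01379 north), which points south.

S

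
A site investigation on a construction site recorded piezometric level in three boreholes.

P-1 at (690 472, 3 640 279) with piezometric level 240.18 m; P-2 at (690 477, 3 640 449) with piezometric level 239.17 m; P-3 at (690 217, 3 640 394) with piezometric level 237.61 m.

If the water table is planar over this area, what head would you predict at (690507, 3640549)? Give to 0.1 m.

238.8 m

Differences from P-1: to P-2 (Δx, Δy, Δh) = (5, 170, -1.01); to P-3 = (-255, 115, -2.57).
Solve a·Δx + b·Δy = Δh: det = 5·115 − (-255)·170 = 43925.
∂h/∂x = [(-1.01)·115 − (-2.57)·170] / 43925 = +0.007302
∂h/∂y = [5·(-2.57) − (-255)·(-1.01)] / 43925 = -0.006156
h(690507, 3640549) = 240.18 + (+0.007302)·(35) + (-0.006156)·(270) = 240.18 +0.256 -1.662 = 238.773 m.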